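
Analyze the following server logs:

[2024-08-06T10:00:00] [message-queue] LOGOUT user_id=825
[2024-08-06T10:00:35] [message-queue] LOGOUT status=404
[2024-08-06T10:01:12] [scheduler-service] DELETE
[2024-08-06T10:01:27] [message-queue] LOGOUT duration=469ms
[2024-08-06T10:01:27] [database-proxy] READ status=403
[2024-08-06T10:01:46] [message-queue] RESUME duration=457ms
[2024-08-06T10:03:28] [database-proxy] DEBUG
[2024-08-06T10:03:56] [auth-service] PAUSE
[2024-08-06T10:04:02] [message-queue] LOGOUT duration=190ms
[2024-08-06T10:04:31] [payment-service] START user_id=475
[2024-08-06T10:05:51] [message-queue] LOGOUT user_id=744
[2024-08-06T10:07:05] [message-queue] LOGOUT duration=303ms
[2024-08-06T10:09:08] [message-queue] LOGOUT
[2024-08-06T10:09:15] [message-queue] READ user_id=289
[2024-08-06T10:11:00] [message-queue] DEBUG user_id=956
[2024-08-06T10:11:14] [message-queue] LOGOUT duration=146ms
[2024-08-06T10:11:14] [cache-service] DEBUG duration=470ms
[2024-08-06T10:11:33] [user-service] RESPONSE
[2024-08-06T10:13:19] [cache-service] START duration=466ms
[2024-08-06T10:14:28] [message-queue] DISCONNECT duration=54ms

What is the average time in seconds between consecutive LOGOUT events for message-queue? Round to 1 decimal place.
96.3

To calculate average interval:

1. Find all LOGOUT events for message-queue in order
2. Calculate time gaps between consecutive events
3. Compute mean of gaps: 674 / 7 = 96.3 seconds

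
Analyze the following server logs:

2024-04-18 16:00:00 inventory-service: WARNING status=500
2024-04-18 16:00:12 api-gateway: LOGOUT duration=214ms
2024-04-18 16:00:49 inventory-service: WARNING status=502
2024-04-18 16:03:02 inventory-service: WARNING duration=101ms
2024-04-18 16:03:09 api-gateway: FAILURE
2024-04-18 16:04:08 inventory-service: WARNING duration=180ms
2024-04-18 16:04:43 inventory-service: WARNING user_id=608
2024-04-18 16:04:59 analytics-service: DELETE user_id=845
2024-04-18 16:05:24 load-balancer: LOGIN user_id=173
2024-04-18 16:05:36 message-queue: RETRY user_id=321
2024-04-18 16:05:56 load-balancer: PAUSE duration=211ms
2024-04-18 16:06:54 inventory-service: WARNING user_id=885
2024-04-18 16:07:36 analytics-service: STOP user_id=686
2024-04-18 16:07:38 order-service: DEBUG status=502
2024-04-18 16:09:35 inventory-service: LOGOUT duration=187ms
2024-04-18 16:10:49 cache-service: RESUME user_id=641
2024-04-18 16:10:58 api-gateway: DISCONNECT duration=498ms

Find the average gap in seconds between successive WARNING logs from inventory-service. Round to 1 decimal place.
82.8

To calculate average interval:

1. Find all WARNING events for inventory-service in order
2. Calculate time gaps between consecutive events
3. Compute mean of gaps: 414 / 5 = 82.8 seconds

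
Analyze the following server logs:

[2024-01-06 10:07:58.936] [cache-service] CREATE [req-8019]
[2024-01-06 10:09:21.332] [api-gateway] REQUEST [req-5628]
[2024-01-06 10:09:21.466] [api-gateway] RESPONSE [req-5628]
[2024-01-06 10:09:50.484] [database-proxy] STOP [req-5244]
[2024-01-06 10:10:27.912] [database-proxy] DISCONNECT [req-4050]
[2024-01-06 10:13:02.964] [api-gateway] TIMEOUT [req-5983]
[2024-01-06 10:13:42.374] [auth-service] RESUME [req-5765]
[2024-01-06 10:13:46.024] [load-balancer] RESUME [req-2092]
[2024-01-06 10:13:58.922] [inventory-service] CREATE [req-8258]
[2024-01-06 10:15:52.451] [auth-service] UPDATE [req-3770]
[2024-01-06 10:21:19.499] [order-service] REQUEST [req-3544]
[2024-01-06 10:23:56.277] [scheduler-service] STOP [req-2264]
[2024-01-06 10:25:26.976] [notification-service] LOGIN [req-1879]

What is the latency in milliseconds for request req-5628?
134

To calculate latency:

1. Find REQUEST with id req-5628: 2024-01-06 10:09:21.332
2. Find RESPONSE with id req-5628: 2024-01-06 10:09:21.466
3. Latency: 2024-01-06 10:09:21.466 - 2024-01-06 10:09:21.332 = 134ms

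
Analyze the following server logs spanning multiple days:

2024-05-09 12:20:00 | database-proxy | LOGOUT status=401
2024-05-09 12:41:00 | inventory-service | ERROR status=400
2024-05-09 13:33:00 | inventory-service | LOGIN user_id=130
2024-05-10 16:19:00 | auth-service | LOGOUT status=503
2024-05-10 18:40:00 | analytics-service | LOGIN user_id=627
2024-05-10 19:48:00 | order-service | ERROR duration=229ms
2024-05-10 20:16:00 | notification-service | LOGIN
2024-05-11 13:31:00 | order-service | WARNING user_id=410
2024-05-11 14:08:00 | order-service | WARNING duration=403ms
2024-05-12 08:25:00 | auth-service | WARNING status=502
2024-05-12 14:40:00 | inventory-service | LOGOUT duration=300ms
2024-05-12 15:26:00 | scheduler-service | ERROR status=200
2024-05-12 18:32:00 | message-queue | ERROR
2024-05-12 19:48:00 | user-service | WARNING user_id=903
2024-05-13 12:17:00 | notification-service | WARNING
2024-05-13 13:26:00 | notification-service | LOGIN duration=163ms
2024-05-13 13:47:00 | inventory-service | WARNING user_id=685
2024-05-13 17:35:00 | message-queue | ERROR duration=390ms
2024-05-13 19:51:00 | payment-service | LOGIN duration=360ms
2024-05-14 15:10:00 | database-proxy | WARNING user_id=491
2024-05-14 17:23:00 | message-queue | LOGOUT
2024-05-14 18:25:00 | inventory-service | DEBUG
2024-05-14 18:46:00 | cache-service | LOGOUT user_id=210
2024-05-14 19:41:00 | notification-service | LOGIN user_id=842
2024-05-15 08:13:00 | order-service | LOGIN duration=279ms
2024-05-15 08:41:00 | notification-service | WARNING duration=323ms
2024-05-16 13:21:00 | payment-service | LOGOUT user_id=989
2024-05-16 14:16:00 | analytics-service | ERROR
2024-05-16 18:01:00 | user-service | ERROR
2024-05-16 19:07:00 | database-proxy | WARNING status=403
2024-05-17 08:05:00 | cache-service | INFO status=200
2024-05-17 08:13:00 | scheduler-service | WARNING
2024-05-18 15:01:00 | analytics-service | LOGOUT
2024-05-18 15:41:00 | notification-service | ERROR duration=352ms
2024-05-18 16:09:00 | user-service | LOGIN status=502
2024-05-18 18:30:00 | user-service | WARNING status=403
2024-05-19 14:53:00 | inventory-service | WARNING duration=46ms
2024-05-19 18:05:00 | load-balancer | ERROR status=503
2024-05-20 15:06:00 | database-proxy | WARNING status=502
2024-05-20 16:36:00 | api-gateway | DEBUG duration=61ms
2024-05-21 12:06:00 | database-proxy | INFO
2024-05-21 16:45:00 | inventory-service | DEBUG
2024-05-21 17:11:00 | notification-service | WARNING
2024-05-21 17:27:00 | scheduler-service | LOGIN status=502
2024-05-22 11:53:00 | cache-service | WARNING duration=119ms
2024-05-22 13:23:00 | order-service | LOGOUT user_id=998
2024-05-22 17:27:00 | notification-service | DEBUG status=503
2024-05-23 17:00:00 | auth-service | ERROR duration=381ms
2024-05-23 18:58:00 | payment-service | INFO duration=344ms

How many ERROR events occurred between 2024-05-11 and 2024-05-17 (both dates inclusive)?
5

To filter by date range:

1. Date range: 2024-05-11 through 2024-05-17, both dates inclusive
2. Filter for ERROR events whose date falls in this range
3. Count matching events: 5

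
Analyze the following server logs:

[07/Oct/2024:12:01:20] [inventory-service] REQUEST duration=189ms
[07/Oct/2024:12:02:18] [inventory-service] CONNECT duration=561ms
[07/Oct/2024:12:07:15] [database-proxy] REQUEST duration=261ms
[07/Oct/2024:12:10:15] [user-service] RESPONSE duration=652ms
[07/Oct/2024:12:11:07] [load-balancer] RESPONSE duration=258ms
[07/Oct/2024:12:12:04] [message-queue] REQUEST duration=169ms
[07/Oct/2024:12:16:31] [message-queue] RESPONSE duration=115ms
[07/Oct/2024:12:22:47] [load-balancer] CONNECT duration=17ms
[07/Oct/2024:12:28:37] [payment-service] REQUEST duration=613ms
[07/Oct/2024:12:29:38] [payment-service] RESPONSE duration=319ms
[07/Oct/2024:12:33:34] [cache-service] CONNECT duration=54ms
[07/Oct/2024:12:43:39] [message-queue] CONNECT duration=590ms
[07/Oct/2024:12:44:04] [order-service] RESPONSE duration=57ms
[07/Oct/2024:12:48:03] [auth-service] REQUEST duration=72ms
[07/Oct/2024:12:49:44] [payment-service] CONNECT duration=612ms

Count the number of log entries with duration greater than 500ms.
5

To count timeouts:

1. Threshold: 500ms
2. Extract duration from each log entry
3. Count entries where duration > 500
4. Timeout count: 5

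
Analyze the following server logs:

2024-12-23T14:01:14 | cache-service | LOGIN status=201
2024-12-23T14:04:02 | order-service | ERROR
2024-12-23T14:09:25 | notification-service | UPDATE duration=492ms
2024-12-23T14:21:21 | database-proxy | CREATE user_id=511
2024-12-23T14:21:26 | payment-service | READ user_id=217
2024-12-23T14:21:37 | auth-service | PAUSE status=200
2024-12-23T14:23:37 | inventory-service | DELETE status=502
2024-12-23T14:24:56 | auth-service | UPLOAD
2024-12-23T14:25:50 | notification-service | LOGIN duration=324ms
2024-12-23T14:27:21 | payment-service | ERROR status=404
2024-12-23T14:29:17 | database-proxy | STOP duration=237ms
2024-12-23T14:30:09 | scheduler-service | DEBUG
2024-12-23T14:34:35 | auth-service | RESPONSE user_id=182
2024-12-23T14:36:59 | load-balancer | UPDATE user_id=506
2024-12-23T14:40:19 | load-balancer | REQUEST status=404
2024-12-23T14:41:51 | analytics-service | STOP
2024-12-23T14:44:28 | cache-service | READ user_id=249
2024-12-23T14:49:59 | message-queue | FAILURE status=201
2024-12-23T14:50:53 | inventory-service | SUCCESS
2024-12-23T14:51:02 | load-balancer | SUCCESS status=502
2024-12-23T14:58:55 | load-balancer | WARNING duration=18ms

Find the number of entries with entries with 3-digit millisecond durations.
3

To find matching entries:

1. Pattern to match: entries with 3-digit millisecond durations
2. Scan each log entry for the pattern
3. Count matches: 3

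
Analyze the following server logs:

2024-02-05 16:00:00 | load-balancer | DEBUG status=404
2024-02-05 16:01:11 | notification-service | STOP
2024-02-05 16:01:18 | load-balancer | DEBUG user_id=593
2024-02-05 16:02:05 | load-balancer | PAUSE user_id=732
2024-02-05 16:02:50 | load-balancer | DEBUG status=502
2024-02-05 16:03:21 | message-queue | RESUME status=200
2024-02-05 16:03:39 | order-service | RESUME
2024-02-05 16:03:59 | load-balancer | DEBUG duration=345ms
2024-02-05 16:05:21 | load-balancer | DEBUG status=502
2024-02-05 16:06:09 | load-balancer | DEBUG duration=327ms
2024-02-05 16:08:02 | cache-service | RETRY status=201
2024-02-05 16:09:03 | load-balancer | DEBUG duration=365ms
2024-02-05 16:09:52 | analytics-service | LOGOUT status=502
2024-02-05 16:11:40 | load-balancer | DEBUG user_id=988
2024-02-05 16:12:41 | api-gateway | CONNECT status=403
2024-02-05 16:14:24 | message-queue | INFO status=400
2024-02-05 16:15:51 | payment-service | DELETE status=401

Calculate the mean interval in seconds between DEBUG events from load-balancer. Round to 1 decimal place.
100.0

To calculate average interval:

1. Find all DEBUG events for load-balancer in order
2. Calculate time gaps between consecutive events
3. Compute mean of gaps: 700 / 7 = 100.0 seconds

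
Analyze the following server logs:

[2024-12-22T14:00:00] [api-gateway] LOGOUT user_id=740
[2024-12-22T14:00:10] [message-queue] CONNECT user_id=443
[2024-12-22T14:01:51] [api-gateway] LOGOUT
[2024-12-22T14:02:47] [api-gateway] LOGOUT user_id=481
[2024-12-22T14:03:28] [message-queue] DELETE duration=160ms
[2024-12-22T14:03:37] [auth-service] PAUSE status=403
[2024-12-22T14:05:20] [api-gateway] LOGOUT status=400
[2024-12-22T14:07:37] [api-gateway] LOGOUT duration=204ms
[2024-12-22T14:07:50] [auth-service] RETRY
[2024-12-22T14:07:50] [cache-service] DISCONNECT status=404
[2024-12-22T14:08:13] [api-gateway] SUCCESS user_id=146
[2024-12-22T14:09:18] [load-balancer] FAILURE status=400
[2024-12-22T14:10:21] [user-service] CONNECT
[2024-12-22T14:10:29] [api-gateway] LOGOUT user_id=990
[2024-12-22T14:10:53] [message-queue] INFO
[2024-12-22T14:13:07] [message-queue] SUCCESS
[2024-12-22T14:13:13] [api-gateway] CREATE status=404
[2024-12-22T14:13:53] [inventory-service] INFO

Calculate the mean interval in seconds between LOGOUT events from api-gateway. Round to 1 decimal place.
125.8

To calculate average interval:

1. Find all LOGOUT events for api-gateway in order
2. Calculate time gaps between consecutive events
3. Compute mean of gaps: 629 / 5 = 125.8 seconds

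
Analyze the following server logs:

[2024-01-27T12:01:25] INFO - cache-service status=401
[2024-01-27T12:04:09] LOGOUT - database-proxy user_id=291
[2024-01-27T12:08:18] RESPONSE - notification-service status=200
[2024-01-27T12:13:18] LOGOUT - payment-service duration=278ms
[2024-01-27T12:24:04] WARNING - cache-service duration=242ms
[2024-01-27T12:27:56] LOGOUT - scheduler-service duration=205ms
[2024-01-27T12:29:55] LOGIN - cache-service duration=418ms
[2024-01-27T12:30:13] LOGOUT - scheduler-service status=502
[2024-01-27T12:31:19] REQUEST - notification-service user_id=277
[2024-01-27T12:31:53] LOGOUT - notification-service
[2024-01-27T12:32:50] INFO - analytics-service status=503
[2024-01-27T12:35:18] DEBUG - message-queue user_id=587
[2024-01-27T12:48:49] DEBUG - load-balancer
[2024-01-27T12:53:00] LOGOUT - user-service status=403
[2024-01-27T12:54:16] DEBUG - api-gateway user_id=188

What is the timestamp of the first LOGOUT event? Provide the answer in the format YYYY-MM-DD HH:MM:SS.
2024-01-27 12:04:09

To find the first event:

1. Filter for all LOGOUT events
2. Sort by timestamp
3. Select the first one
4. Timestamp: 2024-01-27 12:04:09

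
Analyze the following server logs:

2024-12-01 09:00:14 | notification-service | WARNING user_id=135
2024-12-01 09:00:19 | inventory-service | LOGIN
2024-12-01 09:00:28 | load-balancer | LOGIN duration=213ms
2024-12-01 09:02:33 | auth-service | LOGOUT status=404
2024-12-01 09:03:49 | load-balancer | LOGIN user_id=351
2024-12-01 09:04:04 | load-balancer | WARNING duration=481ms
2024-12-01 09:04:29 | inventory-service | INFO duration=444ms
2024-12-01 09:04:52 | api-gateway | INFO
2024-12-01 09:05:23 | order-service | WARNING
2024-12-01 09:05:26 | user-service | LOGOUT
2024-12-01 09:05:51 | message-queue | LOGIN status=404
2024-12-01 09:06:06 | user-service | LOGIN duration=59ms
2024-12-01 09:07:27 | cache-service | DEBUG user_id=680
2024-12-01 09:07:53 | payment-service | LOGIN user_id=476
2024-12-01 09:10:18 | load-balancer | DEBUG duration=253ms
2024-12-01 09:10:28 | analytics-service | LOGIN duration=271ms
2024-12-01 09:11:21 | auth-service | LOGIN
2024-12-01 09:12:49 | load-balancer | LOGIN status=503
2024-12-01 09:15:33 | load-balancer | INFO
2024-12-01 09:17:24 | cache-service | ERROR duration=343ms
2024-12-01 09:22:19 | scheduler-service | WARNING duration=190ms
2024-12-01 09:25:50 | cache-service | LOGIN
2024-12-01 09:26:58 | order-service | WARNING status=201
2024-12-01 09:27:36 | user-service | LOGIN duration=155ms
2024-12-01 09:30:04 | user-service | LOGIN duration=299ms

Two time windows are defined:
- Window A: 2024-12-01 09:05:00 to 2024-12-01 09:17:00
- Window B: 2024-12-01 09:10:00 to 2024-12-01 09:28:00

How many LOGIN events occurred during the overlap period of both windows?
3

To find overlap events:

1. Window A: 2024-12-01 09:05:00 to 2024-12-01 09:17:00
2. Window B: 2024-12-01 09:10:00 to 2024-12-01 09:28:00
3. Overlap period: 2024-12-01 09:10:00 to 2024-12-01 09:17:00
4. Count LOGIN events in overlap: 3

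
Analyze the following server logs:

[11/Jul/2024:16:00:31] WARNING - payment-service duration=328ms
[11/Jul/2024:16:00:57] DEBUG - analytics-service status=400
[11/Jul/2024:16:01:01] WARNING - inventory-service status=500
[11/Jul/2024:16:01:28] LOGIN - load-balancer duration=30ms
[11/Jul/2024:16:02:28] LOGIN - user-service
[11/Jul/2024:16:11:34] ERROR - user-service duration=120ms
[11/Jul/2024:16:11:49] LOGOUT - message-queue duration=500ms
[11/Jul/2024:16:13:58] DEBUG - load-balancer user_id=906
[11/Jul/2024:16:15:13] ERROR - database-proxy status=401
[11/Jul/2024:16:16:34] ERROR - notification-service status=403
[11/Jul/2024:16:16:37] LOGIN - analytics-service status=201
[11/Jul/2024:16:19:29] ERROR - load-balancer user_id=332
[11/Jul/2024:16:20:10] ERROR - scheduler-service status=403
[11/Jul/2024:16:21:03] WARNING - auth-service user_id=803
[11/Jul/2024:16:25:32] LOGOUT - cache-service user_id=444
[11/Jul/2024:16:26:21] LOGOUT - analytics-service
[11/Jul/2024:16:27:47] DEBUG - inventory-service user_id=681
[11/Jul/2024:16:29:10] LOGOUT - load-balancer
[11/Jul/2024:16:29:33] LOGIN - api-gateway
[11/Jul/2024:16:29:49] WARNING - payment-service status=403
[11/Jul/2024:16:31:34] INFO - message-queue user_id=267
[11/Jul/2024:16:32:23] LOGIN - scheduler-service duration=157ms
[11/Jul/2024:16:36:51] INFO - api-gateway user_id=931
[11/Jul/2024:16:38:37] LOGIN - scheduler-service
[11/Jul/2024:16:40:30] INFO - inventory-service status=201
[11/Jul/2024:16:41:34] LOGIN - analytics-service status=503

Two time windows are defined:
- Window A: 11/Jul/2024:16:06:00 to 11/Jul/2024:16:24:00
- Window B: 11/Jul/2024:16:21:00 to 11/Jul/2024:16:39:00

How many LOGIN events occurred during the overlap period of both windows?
0

To find overlap events:

1. Window A: 11/Jul/2024:16:06:00 to 11/Jul/2024:16:24:00
2. Window B: 11/Jul/2024:16:21:00 to 11/Jul/2024:16:39:00
3. Overlap period: 11/Jul/2024:16:21:00 to 11/Jul/2024:16:24:00
4. Count LOGIN events in overlap: 0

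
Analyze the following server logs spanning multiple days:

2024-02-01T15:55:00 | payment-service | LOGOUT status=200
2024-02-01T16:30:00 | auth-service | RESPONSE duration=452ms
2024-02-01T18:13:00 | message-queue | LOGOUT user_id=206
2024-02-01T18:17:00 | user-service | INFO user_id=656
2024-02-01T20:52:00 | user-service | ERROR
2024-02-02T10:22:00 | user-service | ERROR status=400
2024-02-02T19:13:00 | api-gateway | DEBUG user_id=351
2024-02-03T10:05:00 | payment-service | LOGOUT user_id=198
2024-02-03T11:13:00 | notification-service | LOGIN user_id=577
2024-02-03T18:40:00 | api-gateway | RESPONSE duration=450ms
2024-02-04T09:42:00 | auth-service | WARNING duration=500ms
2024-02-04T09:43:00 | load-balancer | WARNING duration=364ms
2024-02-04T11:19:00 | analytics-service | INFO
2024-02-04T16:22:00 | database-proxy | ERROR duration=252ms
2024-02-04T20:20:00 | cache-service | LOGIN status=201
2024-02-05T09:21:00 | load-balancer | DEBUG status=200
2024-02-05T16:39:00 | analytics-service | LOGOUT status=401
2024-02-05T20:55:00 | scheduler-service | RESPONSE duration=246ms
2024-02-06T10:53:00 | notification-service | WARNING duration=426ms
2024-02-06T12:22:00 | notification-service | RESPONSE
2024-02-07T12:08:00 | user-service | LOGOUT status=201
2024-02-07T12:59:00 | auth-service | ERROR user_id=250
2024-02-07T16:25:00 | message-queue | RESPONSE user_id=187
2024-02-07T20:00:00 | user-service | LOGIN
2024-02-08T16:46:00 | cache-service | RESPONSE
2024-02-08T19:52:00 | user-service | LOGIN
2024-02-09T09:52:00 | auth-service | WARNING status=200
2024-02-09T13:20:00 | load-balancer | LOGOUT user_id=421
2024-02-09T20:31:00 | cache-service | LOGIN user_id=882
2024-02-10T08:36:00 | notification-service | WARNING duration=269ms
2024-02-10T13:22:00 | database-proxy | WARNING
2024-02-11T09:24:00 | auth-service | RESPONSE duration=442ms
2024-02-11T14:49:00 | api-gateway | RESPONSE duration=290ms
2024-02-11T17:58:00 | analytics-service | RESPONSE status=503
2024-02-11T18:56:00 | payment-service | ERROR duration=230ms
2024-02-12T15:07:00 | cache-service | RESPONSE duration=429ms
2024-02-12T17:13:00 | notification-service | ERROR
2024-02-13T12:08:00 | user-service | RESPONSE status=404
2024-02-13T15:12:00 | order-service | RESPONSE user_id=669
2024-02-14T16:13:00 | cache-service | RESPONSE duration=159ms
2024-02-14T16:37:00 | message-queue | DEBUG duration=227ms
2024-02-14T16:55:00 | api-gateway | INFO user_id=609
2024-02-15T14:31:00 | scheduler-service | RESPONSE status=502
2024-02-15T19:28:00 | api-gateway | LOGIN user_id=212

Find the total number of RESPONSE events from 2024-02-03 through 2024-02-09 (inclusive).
5

To filter by date range:

1. Date range: 2024-02-03 through 2024-02-09, both dates inclusive
2. Filter for RESPONSE events whose date falls in this range
3. Count matching events: 5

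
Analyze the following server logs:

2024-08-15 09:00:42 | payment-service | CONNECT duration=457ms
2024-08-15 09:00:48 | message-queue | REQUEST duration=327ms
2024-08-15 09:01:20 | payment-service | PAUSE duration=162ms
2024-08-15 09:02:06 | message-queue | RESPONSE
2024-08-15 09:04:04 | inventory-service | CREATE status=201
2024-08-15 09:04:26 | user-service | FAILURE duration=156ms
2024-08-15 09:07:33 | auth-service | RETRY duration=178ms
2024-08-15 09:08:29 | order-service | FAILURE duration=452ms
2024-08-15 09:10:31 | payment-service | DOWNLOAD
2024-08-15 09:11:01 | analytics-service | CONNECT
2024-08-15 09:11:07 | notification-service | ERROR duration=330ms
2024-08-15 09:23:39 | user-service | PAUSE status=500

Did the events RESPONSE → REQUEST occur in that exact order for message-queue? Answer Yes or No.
No

To verify sequence order:

1. Find all events in sequence RESPONSE → REQUEST for message-queue
2. Extract their timestamps
3. Check if timestamps are in ascending order
4. Result: No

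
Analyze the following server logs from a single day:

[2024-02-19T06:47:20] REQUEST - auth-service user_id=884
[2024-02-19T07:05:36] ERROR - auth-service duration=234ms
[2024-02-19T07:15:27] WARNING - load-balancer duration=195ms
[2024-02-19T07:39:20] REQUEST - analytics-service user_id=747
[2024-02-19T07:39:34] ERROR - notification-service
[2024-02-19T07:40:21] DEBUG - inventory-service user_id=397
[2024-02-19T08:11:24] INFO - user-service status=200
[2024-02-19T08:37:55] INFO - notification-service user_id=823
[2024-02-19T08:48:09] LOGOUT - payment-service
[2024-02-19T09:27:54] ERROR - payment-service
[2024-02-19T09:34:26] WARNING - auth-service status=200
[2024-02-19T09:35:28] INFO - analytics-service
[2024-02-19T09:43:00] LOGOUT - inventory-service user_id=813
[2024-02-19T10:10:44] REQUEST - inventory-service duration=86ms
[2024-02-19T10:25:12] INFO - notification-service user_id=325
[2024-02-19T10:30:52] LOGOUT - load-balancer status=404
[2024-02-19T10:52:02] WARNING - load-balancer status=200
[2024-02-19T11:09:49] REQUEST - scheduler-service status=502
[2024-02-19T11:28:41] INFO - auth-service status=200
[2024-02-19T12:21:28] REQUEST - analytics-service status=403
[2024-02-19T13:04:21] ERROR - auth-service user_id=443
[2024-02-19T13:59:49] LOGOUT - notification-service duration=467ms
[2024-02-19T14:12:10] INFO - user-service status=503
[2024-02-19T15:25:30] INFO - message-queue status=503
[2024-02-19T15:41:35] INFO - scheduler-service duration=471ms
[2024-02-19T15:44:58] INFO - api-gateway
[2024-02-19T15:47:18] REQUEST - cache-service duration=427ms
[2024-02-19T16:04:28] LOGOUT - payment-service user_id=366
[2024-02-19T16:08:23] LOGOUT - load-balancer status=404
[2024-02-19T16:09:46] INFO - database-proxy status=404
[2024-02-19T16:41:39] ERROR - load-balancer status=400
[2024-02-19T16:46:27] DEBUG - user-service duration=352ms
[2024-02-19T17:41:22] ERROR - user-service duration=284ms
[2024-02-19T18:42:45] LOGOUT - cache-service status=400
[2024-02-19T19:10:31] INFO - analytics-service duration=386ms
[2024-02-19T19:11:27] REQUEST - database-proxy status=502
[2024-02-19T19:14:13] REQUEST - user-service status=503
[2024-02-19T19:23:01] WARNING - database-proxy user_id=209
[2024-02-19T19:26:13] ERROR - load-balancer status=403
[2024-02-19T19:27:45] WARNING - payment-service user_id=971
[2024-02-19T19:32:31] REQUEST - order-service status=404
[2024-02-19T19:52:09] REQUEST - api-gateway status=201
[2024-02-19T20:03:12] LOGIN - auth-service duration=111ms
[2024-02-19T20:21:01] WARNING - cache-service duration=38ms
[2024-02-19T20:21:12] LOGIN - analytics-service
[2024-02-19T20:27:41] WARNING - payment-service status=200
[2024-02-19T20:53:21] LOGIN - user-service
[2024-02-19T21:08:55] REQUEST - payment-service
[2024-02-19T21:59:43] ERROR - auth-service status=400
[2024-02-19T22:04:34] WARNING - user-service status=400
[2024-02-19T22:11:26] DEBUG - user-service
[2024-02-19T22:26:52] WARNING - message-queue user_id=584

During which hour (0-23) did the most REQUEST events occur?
19

To find the peak hour:

1. Group all REQUEST events by hour
2. Count events in each hour
3. Find hour with maximum count
4. Peak hour: 19 (with 4 events)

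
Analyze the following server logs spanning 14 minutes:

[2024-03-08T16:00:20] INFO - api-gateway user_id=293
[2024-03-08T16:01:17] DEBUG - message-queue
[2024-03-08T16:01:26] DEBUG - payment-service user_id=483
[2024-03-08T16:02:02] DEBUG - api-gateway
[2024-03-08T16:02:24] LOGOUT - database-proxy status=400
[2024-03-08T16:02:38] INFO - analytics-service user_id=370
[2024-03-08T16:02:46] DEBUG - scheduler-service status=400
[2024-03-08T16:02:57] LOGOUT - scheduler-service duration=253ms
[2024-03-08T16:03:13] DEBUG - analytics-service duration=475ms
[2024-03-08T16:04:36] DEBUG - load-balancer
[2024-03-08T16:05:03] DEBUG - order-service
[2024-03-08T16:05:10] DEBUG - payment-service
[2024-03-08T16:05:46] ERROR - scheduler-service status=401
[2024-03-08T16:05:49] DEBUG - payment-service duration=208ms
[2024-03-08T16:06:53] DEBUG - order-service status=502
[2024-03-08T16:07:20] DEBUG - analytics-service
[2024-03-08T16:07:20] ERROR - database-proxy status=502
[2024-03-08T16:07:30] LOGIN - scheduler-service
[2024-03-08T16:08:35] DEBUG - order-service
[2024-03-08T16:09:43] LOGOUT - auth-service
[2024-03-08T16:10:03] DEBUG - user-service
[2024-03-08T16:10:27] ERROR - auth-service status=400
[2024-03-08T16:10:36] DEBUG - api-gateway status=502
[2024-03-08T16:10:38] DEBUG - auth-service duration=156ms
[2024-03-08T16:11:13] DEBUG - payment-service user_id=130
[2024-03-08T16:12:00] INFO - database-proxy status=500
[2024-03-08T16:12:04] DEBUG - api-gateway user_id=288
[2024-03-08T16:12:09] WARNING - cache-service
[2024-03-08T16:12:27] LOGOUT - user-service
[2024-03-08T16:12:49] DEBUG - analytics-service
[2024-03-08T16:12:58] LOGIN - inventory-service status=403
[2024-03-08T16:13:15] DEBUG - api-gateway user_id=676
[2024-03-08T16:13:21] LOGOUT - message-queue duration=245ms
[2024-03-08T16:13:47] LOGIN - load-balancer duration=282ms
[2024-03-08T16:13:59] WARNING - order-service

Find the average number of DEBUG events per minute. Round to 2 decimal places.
1.36

To calculate the rate:

1. Count total DEBUG events: 19
2. Total time period: 14 minutes
3. Rate = 19 / 14 = 1.36 events per minute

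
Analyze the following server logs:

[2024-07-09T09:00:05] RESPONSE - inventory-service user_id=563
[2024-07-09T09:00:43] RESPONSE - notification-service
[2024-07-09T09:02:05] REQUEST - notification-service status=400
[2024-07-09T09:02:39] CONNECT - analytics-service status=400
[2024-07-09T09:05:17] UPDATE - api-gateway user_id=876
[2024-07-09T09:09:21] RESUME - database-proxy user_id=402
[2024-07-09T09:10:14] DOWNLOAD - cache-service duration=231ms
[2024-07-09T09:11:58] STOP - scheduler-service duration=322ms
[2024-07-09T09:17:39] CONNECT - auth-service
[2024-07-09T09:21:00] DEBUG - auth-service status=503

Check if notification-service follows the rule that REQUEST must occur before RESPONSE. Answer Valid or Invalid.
Invalid

To validate ordering:

1. Required order: REQUEST → RESPONSE
2. Rule: REQUEST must occur before RESPONSE
3. Check actual order of events for notification-service
4. Result: Invalid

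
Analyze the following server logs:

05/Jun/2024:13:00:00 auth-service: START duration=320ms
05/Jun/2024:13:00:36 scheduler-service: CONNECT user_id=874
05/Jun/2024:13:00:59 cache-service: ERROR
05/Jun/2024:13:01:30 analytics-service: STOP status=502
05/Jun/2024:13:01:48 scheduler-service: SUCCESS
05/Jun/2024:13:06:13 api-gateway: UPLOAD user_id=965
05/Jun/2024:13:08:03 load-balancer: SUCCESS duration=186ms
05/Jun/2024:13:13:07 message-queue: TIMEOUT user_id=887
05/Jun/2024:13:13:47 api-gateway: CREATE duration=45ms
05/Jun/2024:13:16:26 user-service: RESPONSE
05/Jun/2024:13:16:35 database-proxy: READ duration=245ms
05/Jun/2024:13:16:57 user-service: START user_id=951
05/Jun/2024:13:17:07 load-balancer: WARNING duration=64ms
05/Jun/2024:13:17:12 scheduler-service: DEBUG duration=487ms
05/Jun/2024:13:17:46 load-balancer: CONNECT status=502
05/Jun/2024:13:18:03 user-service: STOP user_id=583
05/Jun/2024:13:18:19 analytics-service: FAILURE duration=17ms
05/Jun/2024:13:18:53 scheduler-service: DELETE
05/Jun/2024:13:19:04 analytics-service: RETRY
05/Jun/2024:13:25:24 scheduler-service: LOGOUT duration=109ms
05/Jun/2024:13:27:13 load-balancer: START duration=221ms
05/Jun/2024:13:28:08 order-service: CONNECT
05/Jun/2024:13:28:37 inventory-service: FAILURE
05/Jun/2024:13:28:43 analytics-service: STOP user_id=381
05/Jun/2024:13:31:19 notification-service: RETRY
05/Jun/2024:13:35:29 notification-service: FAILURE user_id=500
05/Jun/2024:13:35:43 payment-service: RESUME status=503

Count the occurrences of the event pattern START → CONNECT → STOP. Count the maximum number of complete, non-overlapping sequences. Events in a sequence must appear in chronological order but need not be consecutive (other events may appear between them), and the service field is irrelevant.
3

To count sequences:

1. Look for pattern: START → CONNECT → STOP
2. Greedily scan the log in chronological order, matching each sequence element in turn (ignoring service)
3. Each time the full pattern completes, increment the count and restart matching from the next event
4. Complete non-overlapping sequences found: 3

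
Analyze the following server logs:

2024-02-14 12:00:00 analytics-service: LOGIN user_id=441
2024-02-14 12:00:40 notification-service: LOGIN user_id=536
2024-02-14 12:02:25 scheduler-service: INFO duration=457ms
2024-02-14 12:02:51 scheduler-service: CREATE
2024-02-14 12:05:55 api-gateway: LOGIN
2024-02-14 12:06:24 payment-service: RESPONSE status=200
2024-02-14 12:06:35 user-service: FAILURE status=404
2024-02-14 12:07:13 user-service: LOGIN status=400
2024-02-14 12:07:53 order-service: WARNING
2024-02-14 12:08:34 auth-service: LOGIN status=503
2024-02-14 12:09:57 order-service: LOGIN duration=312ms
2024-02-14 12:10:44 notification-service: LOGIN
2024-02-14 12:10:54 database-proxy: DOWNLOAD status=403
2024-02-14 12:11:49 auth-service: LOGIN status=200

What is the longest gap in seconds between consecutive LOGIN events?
315

To find the longest gap:

1. Extract all LOGIN events in chronological order
2. Calculate time differences between consecutive events
3. Find the maximum difference
4. Longest gap: 315 seconds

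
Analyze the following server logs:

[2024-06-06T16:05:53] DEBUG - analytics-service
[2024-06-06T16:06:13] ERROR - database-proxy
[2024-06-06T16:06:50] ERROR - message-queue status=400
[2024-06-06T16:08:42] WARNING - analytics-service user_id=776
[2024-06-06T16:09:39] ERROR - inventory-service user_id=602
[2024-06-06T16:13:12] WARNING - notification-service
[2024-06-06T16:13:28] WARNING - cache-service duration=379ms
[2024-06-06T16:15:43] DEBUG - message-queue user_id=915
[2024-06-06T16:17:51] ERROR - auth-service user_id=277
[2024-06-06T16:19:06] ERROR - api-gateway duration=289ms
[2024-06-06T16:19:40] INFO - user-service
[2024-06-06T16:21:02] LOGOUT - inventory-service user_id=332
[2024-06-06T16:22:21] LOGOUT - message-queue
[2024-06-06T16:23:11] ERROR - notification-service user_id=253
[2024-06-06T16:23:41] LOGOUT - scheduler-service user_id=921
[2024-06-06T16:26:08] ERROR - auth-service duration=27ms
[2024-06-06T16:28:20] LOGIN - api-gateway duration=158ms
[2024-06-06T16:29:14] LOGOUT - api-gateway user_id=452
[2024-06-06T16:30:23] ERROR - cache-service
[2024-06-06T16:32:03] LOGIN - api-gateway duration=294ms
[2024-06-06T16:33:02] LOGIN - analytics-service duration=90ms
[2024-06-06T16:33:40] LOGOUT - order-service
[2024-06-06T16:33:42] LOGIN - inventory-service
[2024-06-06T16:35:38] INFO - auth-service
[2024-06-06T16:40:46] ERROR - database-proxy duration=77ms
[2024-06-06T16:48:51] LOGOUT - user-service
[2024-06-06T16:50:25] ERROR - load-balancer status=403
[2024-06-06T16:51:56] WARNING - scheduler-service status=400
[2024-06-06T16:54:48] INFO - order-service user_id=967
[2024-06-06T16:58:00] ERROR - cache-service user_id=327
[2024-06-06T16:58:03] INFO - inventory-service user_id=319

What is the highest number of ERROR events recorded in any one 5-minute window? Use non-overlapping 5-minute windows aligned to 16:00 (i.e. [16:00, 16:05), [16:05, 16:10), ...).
3

To find the burst window:

1. Divide the log period into non-overlapping 5-minute windows starting at 16:00
2. Count ERROR events in each window
3. Find the window with maximum count
4. Maximum events in a window: 3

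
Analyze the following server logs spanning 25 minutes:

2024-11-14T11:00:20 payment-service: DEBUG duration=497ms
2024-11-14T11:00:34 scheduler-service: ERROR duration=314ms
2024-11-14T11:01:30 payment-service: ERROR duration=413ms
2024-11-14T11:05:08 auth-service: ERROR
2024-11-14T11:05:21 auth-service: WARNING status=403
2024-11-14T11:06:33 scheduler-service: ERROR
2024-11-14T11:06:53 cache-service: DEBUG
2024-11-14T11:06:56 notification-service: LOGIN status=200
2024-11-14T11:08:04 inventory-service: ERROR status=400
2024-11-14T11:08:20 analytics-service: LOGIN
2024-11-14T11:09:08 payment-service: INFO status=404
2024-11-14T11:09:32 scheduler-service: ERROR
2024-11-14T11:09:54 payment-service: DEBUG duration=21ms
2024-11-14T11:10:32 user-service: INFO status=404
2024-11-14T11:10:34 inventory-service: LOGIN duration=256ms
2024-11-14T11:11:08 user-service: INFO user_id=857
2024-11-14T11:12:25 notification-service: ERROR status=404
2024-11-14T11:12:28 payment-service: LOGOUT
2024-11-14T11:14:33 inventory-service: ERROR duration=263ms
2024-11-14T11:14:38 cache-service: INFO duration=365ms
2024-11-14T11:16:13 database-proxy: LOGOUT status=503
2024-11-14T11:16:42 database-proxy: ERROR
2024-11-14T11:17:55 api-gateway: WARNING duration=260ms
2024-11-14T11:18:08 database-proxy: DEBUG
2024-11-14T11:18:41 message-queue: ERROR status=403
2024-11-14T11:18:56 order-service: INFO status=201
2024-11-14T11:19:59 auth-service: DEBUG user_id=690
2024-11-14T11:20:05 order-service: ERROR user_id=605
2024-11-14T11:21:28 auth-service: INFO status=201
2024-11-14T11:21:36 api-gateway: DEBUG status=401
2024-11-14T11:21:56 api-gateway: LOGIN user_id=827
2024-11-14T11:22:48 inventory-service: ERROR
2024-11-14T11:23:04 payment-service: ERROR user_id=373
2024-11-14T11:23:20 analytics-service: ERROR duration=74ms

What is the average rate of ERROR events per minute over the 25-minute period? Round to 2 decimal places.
0.56

To calculate the rate:

1. Count total ERROR events: 14
2. Total time period: 25 minutes
3. Rate = 14 / 25 = 0.56 events per minute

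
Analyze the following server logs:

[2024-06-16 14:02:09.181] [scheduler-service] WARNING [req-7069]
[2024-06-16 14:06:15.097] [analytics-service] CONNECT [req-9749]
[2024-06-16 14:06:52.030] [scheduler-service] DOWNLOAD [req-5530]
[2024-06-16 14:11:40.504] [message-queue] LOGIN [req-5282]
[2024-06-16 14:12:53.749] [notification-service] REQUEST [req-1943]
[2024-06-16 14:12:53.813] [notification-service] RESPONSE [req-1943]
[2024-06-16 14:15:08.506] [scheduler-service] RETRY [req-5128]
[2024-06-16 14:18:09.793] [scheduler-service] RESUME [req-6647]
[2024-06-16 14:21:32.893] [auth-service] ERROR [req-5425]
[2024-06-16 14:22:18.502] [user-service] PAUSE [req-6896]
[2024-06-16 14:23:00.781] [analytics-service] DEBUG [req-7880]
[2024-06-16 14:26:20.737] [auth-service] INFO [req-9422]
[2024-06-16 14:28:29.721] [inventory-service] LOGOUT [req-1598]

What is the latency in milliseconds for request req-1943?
64

To calculate latency:

1. Find REQUEST with id req-1943: 2024-06-16 14:12:53.749
2. Find RESPONSE with id req-1943: 2024-06-16 14:12:53.813
3. Latency: 2024-06-16 14:12:53.813 - 2024-06-16 14:12:53.749 = 64ms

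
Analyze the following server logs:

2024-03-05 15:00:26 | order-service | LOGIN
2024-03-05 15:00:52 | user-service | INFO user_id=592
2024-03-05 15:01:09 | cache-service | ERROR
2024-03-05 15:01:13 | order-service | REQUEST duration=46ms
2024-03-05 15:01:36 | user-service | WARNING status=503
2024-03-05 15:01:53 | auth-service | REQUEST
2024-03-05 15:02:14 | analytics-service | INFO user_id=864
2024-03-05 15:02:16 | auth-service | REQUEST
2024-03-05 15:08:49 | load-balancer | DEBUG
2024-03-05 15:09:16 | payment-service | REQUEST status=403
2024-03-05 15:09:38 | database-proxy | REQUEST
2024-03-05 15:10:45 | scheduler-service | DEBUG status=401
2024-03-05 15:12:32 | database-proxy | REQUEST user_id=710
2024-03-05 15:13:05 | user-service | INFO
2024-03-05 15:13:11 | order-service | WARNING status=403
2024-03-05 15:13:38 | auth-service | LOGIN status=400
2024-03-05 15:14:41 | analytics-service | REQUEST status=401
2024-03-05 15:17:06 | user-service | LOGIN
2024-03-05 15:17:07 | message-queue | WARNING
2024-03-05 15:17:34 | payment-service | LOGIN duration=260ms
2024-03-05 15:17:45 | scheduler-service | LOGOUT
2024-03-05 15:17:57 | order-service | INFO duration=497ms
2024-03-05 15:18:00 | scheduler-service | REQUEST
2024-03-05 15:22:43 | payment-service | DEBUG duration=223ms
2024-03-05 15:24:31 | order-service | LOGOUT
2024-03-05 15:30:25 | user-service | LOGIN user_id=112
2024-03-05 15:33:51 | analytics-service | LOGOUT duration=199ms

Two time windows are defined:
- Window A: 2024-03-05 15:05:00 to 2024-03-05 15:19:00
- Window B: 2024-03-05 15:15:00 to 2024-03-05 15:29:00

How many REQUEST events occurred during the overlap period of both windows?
1

To find overlap events:

1. Window A: 2024-03-05 15:05:00 to 2024-03-05 15:19:00
2. Window B: 2024-03-05 15:15:00 to 2024-03-05 15:29:00
3. Overlap period: 2024-03-05 15:15:00 to 2024-03-05 15:19:00
4. Count REQUEST events in overlap: 1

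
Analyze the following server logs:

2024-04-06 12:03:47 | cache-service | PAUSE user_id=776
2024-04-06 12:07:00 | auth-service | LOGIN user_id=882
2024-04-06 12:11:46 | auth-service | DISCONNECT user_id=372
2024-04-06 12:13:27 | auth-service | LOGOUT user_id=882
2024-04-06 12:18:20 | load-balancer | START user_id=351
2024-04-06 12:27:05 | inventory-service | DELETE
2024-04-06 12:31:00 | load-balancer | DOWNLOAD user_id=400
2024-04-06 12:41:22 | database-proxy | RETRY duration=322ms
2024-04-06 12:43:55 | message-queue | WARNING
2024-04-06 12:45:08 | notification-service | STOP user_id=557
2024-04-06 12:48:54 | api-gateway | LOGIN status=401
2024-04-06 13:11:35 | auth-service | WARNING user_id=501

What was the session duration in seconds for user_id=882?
387

To calculate session duration:

1. Find LOGIN event for user_id=882: 2024-04-06 12:07:00
2. Find LOGOUT event for user_id=882: 2024-04-06 12:13:27
3. Session duration: 2024-04-06 12:13:27 - 2024-04-06 12:07:00 = 387 seconds (6 minutes)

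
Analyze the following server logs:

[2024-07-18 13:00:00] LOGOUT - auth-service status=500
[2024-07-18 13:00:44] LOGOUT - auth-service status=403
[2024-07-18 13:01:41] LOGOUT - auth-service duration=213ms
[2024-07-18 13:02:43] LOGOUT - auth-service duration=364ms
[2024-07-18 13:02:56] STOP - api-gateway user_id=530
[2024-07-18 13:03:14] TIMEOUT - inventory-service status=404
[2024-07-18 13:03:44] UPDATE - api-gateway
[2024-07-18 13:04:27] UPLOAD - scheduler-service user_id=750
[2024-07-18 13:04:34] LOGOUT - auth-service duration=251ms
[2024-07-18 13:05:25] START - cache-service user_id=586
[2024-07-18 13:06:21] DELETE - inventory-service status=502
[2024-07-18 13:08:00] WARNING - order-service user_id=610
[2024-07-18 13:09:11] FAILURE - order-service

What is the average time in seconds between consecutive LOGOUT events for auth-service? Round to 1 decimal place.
68.5

To calculate average interval:

1. Find all LOGOUT events for auth-service in order
2. Calculate time gaps between consecutive events
3. Compute mean of gaps: 274 / 4 = 68.5 seconds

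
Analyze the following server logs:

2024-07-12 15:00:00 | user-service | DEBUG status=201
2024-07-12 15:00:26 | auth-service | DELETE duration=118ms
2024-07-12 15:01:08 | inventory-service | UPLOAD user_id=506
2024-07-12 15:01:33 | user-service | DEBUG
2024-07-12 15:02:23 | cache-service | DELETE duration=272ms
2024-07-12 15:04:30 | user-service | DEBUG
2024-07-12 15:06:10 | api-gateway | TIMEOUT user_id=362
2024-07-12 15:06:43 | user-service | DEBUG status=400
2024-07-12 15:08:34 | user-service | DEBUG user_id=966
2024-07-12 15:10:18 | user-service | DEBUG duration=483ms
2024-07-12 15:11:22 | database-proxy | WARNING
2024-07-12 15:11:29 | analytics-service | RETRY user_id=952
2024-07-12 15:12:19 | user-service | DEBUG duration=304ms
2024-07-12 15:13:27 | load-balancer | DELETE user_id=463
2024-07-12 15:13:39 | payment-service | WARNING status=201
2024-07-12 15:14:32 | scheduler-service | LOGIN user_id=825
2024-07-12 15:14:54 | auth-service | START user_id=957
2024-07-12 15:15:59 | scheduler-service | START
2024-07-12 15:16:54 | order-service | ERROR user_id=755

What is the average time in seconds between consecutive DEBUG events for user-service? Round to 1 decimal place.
123.2

To calculate average interval:

1. Find all DEBUG events for user-service in order
2. Calculate time gaps between consecutive events
3. Compute mean of gaps: 739 / 6 = 123.2 seconds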